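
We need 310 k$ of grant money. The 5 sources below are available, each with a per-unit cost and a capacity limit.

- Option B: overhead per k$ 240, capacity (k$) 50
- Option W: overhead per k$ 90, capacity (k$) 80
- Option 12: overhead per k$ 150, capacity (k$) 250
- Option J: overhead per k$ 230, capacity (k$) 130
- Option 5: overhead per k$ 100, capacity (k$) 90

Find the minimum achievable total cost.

Fill from the cheapest source first.
Take 80 from Option W at 90 ; need 230 more.
Take 90 from Option 5 at 100 ; need 140 more.
Option 12 at 150: take 140 of its 250 ; requirement met.
Option J, Option B: unused.
Cost = 80×90 + 90×100 + 140×150 = 37200.

37200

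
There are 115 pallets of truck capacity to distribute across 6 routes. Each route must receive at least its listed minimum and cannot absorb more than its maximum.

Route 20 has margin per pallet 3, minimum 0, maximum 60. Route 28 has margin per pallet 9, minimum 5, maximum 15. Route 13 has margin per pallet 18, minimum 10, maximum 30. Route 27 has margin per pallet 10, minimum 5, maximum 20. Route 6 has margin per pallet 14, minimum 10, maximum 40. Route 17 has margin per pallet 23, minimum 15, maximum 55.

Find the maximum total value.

Meeting every minimum uses 0+5+10+5+10+15 = 45 pallets, leaving 70.
Rank by margin per pallet: Route 17 23 > Route 13 18 > Route 6 14 > Route 27 10 > Route 28 9 > Route 20 3.
Give Route 17 40 more to hit its cap of 55 — 30 left.
Route 13: +20 to 30 (cap) — 10 left.
Route 6: +10 (room for 30) → 20. Pool exhausted.
Total = 9×5 + 18×30 + 10×5 + 14×20 + 23×55 = 2180.

2180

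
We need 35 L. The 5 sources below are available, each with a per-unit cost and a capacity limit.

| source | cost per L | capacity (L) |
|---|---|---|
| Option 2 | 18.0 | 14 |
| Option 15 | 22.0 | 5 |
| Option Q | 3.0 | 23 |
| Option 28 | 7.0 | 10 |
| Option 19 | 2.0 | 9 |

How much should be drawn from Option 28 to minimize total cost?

Cheapest first:
Option 19 at 2.0: take all 9 L ; 26 still needed.
Take 23 from Option Q at 3.0 ; need 3 more.
Take 3 from Option 28 at 7.0 to finish.
Option 2, Option 15: unused.

3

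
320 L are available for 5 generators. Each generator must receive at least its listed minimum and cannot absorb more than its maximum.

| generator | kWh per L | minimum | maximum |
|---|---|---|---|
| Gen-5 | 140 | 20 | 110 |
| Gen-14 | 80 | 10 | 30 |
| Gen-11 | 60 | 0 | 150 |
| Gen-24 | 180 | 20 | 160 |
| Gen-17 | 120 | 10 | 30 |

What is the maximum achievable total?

Meeting every minimum uses 20+10+0+20+10 = 60 L, leaving 260.
Rank by kWh per L: Gen-24 180 > Gen-5 140 > Gen-17 120 > Gen-14 80 > Gen-11 60.
Gen-24: +140 to 160 (cap) → 120 left.
Gen-5: +90 to 110 (cap) → 30 left.
Gen-17 takes 20 more to reach its cap of 30 → 10 left.
Only 10 left; Gen-14 takes them to reach 20.
Total = 140×110 + 80×20 + 180×160 + 120×30 = 49400.

49400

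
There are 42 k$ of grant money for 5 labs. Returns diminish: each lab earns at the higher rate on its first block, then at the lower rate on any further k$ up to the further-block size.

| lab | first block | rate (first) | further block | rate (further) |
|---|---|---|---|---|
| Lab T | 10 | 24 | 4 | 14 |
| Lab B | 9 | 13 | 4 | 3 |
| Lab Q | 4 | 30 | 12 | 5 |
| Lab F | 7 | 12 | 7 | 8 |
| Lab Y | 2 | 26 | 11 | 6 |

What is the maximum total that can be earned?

Rank every tier by rate: Lab Q/first 30 > Lab Y/first 26 > Lab T/first 24 > Lab T/second 14 > Lab B/first 13 > Lab F/first 12 > Lab F/second 8 > Lab Y/second 6 > Lab Q/second 5 > Lab B/second 3.
Fill Lab Q first block (4 at 30) → 38 left.
Fill Lab Y first block (2 at 26) → 36 left.
Fill Lab T first block (10 at 24) → 26 left.
Fill Lab T second block (4 at 14) → 22 left.
Lab B first at 13: fill all 9 → 13 left.
Fill Lab F first block (7 at 12) → 6 left.
6 remain; put them into Lab F second at 8.
Total = 30×4 + 26×2 + 24×10 + 14×4 + 13×9 + 12×7 + 8×6 = 717.

717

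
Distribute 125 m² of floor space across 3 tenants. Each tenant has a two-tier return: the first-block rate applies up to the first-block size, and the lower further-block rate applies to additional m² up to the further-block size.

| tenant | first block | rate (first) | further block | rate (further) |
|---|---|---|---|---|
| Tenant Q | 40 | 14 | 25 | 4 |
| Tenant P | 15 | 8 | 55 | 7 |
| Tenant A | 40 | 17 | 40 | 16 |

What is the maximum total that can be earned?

1920

Treat each block as its own option and order by rate: Tenant A/T1 17 > Tenant A/T2 16 > Tenant Q/T1 14 > Tenant P/T1 8 > Tenant P/T2 7 > Tenant Q/T2 4.
Fill Tenant A T1 block (40 at 17) → 85 left.
Tenant A/T2 (16): +40 → 45 left.
Tenant Q/T1 (14): +40 → 5 left.
5 remain; put them into Tenant P T1 at 8.
Total = 17×40 + 16×40 + 14×40 + 8×5 = 1920.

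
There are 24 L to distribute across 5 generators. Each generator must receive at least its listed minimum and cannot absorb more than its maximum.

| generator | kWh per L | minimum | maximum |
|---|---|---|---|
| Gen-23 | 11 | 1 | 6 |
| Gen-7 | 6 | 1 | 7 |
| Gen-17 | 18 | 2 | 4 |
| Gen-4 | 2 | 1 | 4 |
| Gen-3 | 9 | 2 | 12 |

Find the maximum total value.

254

Meeting every minimum uses 1+1+2+1+2 = 7 L, leaving 17.
Highest kWh per L first: Gen-17 18 > Gen-23 11 > Gen-3 9 > Gen-7 6 > Gen-4 2.
Gen-17 takes 2 more to reach its cap of 4 → 15 left.
Gen-23 takes 5 more to reach its cap of 6 → 10 left.
Gen-3 takes 10 more to reach its cap of 12 → 0 left.
Total = 11×6 + 6×1 + 18×4 + 2×1 + 9×12 = 254.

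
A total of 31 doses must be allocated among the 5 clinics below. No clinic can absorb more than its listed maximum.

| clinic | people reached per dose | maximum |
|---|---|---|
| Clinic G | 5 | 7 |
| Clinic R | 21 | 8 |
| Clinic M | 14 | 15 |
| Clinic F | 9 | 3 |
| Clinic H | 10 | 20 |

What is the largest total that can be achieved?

458

Rank by people reached per dose: Clinic R 21 > Clinic M 14 > Clinic H 10 > Clinic F 9 > Clinic G 5.
Give Clinic R 8 to hit its cap of 8 ; 23 left.
Give Clinic M 15 to hit its cap of 15 ; 8 left.
Only 8 left; Clinic H takes them to reach 8.
Total = 21×8 + 14×15 + 10×8 = 458.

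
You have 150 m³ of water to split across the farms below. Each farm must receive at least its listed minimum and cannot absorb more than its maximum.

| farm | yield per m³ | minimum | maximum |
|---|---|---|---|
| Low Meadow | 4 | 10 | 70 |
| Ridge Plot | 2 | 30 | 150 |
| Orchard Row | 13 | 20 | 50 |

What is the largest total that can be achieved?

Meeting every minimum uses 10+30+20 = 60 m³, leaving 90.
Rank by yield per m³: Orchard Row 13 > Low Meadow 4 > Ridge Plot 2.
Give Orchard Row 30 more to hit its cap of 50 — 60 left.
Low Meadow: +60 to 70 (cap) — 0 left.
Total = 4×70 + 2×30 + 13×50 = 990.

990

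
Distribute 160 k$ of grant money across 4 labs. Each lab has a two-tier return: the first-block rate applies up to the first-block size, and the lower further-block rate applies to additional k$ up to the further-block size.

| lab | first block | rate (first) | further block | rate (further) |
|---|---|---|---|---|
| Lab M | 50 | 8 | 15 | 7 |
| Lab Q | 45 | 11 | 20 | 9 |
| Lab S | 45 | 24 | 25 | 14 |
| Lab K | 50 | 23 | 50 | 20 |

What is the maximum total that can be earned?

3440

Treat each block as its own option and order by rate: Lab S/tier1 24 > Lab K/tier1 23 > Lab K/tier2 20 > Lab S/tier2 14 > Lab Q/tier1 11 > Lab Q/tier2 9 > Lab M/tier1 8 > Lab M/tier2 7.
Lab S tier1 at 24: fill all 45 → 115 left.
Fill Lab K tier1 block (50 at 23) → 65 left.
Lab K tier2 at 20: fill all 50 → 15 left.
Lab S tier2 at 14: only 15 left, fill 15.
Total = 24×45 + 23×50 + 20×50 + 14×15 = 3440.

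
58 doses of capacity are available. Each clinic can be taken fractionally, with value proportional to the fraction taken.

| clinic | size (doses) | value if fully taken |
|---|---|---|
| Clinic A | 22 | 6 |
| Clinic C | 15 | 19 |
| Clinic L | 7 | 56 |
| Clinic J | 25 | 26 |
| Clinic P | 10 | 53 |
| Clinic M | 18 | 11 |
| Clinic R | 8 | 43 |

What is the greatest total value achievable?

189.72

Sort by value density: Clinic L 56/7≈8, Clinic R 43/8≈5.38, Clinic P 53/10≈5.3, Clinic C 19/15≈1.27, Clinic J 26/25≈1.04, Clinic M 11/18≈0.611, Clinic A 6/22≈0.273.
All 7 doses of Clinic L fit (value 56) — 51 remain.
Clinic R: take in full, 8 doses for value 43 — 43 left.
Take all of Clinic P (10 doses, value 53) — 33 doses left.
Take all of Clinic C (15 doses, value 19) — 18 doses left.
Only 18 doses remain; take 18/25 of Clinic J for value 26×18/25 = 18.72.
Total value = 189.72.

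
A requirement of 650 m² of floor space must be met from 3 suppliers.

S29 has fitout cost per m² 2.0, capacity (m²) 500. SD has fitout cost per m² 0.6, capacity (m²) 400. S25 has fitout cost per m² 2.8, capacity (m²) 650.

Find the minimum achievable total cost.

Use suppliers in increasing cost order.
SD at 0.6: take all 400 m² ; 250 still needed.
Take 250 from S29 at 2.0 to finish.
S25: unused.
Cost = 400×0.6 + 250×2.0 = 740.

740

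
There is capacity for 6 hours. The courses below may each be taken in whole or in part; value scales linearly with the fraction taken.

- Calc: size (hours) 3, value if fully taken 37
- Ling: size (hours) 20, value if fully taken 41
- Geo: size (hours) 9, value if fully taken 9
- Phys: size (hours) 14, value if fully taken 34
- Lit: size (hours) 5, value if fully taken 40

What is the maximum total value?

Best value per unit of size first: Calc 37/3≈12.3, Lit 40/5≈8, Phys 34/14≈2.43, Ling 41/20≈2.05, Geo 9/9≈1.
Take all of Calc (3 hours, value 37) — 3 hours left.
3 hours left: a 3/5 share of Lit gives 40×3/5 = 24.
Total value = 61.

61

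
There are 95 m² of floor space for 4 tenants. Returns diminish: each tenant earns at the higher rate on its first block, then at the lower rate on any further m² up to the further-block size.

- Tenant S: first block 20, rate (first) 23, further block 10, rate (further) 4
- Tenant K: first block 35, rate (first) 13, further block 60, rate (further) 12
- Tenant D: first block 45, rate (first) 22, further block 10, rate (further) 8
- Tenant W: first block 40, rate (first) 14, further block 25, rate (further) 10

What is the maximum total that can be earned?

Treat each block as its own option and order by rate: Tenant S/T1 23 > Tenant D/T1 22 > Tenant W/T1 14 > Tenant K/T1 13 > Tenant K/T2 12 > Tenant W/T2 10 > Tenant D/T2 8 > Tenant S/T2 4.
Tenant S/T1 (23): +20 — 75 left.
Fill Tenant D T1 block (45 at 22) — 30 left.
30 remain; put them into Tenant W T1 at 14.
Total = 23×20 + 22×45 + 14×30 = 1870.

1870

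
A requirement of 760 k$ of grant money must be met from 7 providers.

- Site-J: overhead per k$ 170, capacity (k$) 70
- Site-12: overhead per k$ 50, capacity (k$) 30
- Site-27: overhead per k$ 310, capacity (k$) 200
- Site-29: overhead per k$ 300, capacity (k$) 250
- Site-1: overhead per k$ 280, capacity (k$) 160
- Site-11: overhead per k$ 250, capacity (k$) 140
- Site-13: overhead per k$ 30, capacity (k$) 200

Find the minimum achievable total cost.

Use providers in increasing cost order.
Take 200 from Site-13 at 30 — need 560 more.
Site-12 at 50: take all 30 k$ — 530 still needed.
Take 70 from Site-J at 170 — need 460 more.
Site-11 (250): use full 140 — 320 k$ to go.
Site-1 at 280: take all 160 k$ — 160 still needed.
Site-29 (300): take the remaining 160 — done.
Site-27: unused.
Cost = 200×30 + 30×50 + 70×170 + 140×250 + 160×280 + 160×300 = 147200.

147200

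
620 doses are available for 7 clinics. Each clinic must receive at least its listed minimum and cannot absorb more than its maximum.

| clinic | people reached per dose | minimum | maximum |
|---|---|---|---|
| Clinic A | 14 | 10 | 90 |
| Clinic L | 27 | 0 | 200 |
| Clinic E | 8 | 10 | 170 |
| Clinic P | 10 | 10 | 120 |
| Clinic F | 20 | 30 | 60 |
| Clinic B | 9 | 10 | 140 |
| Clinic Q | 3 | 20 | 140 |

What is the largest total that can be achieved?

10280

Meeting every minimum uses 10+0+10+10+30+10+20 = 90 doses, leaving 530.
Highest people reached per dose first: Clinic L 27 > Clinic F 20 > Clinic A 14 > Clinic P 10 > Clinic B 9 > Clinic E 8 > Clinic Q 3.
Clinic L takes 200 more to reach its cap of 200 → 330 left.
Give Clinic F 30 more to hit its cap of 60 → 300 left.
Give Clinic A 80 more to hit its cap of 90 → 220 left.
Clinic P takes 110 more to reach its cap of 120 → 110 left.
Clinic B has room for 130 more but only 110 remain, so it gets 120.
Total = 14×90 + 27×200 + 8×10 + 10×120 + 20×60 + 9×120 + 3×20 = 10280.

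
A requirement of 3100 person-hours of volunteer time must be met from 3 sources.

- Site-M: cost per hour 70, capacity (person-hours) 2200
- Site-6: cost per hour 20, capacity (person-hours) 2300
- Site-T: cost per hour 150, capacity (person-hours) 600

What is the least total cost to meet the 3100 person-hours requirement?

102000

Use sources in increasing cost order.
Site-6 (20): use full 2300 — 800 person-hours to go.
Take 800 from Site-M at 70 to finish.
Site-T: unused.
Cost = 2300×20 + 800×70 = 102000.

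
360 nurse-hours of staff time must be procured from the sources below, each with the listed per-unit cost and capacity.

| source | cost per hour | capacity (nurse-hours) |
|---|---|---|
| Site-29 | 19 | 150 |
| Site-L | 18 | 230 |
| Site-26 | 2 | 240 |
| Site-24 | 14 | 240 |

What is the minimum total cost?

Fill from the cheapest source first.
Take 240 from Site-26 at 2 — need 120 more.
Site-24 (14): take the remaining 120 — done.
Site-L, Site-29: unused.
Cost = 240×2 + 120×14 = 2160.

2160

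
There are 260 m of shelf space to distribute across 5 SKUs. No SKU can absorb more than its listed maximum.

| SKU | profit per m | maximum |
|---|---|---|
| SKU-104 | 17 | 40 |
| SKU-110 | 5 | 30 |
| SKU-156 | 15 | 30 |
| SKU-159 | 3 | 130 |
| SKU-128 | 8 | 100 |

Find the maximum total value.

2260

Highest profit per m first: SKU-104 17 > SKU-156 15 > SKU-128 8 > SKU-110 5 > SKU-159 3.
SKU-104 takes 40 to reach its cap of 40 ; 220 left.
SKU-156: +30 to 30 (cap) ; 190 left.
Give SKU-128 100 to hit its cap of 100 ; 90 left.
SKU-110: +30 to 30 (cap) ; 60 left.
SKU-159: +60 (room for 130) → 60. Pool exhausted.
Total = 17×40 + 5×30 + 15×30 + 3×60 + 8×100 = 2260.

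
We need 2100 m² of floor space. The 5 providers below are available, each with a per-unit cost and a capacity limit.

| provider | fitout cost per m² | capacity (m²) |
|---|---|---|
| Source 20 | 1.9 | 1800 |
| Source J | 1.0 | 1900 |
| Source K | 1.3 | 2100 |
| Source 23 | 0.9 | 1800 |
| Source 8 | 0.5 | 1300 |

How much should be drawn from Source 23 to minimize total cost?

800

Cheapest first:
Source 8 at 0.5: take all 1300 m² ; 800 still needed.
Source 23 at 0.9: take 800 of its 1800 ; requirement met.
Source J, Source K, Source 20: unused.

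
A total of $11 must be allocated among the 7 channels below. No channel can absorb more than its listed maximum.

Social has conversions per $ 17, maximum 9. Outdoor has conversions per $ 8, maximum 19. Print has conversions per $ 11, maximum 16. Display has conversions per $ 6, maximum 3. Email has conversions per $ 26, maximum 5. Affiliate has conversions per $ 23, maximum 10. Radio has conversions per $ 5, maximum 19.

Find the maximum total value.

Order the channels by conversions per $: Email 26 > Affiliate 23 > Social 17 > Print 11 > Outdoor 8 > Display 6 > Radio 5.
Email: +5 to 5 (cap) → 6 left.
Affiliate: +6 (room for 10) → 6. Pool exhausted.
Total = 26×5 + 23×6 = 268.

268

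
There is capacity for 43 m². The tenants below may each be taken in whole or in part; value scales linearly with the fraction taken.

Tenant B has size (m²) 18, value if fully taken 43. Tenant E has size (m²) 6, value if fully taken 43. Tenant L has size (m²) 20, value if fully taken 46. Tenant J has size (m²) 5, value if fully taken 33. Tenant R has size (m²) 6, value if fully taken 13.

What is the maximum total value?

151.2

Rank by value-to-size ratio: Tenant E 43/6≈7.17, Tenant J 33/5≈6.6, Tenant B 43/18≈2.39, Tenant L 46/20≈2.3, Tenant R 13/6≈2.17.
Take all of Tenant E (6 m², value 43) — 37 m² left.
Tenant J: take in full, 5 m² for value 33 — 32 left.
Take all of Tenant B (18 m², value 43) — 14 m² left.
14 m² left: a 14/20 share of Tenant L gives 46×14/20 = 32.2.
Total value = 151.2.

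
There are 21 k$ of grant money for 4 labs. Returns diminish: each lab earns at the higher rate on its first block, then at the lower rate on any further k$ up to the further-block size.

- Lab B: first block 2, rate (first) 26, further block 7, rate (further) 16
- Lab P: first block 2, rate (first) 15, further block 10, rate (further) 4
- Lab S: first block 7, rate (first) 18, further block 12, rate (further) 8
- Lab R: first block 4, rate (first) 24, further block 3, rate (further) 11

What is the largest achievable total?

401

Order all 8 blocks by rate: Lab B/first 26 > Lab R/first 24 > Lab S/first 18 > Lab B/second 16 > Lab P/first 15 > Lab R/second 11 > Lab S/second 8 > Lab P/second 4.
Lab B first at 26: fill all 2 — 19 left.
Lab R/first (24): +4 — 15 left.
Lab S/first (18): +7 — 8 left.
Lab B second at 16: fill all 7 — 1 left.
Lab P/first: +1 of 2 at 15; pool empty.
Total = 26×2 + 24×4 + 18×7 + 16×7 + 15×1 = 401.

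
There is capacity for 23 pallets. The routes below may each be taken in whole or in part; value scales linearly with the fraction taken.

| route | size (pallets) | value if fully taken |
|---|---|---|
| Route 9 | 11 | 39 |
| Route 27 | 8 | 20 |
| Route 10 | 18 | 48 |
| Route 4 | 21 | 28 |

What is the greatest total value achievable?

Rank by value-to-size ratio: Route 9 39/11≈3.55, Route 10 48/18≈2.67, Route 27 20/8≈2.5, Route 4 28/21≈1.33.
Route 9: take in full, 11 pallets for value 39 ; 12 left.
Only 12 pallets remain; take 12/18 of Route 10 for value 48×12/18 = 32.
Total value = 71.

71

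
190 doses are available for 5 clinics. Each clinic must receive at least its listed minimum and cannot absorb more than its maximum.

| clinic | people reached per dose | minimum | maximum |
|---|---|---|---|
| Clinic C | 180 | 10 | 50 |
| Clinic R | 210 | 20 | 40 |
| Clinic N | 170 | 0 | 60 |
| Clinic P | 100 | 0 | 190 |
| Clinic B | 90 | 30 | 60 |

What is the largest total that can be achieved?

Meeting every minimum uses 10+20+0+0+30 = 60 doses, leaving 130.
Order the clinics by people reached per dose: Clinic R 210 > Clinic C 180 > Clinic N 170 > Clinic P 100 > Clinic B 90.
Give Clinic R 20 more to hit its cap of 40 → 110 left.
Clinic C takes 40 more to reach its cap of 50 → 70 left.
Clinic N takes 60 more to reach its cap of 60 → 10 left.
Clinic P: +10 (room for 190) → 10. Pool exhausted.
Total = 180×50 + 210×40 + 170×60 + 100×10 + 90×30 = 31300.

31300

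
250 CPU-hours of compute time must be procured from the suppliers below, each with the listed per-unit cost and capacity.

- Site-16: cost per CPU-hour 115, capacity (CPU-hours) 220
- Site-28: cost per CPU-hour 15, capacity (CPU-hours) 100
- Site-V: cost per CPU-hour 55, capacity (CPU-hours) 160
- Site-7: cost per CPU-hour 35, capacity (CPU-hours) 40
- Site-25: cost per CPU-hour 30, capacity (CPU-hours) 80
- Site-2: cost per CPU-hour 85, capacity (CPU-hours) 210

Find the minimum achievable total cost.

Fill from the cheapest supplier first.
Take 100 from Site-28 at 15 — need 150 more.
Take 80 from Site-25 at 30 — need 70 more.
Site-7 at 35: take all 40 CPU-hours — 30 still needed.
Site-V (55): take the remaining 30 — done.
Site-2, Site-16: unused.
Cost = 100×15 + 80×30 + 40×35 + 30×55 = 6950.

6950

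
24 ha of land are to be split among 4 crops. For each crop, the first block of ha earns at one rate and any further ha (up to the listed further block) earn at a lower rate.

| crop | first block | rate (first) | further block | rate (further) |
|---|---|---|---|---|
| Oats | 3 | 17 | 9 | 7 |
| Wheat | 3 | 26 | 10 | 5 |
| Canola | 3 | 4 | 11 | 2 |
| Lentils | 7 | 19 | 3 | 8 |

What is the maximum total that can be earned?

342

Treat each block as its own option and order by rate: Wheat/first 26 > Lentils/first 19 > Oats/first 17 > Lentils/second 8 > Oats/second 7 > Wheat/second 5 > Canola/first 4 > Canola/second 2.
Fill Wheat first block (3 at 26) — 21 left.
Lentils first at 19: fill all 7 — 14 left.
Oats first at 17: fill all 3 — 11 left.
Lentils second at 8: fill all 3 — 8 left.
Oats second at 7: only 8 left, fill 8.
Total = 26×3 + 19×7 + 17×3 + 8×3 + 7×8 = 342.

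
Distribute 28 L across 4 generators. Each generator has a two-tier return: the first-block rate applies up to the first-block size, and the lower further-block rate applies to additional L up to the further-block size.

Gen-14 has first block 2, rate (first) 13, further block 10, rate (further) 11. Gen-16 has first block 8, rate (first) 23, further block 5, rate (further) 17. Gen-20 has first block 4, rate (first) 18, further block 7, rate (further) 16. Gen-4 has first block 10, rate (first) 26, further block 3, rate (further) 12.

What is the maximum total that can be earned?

617

Treat each block as its own option and order by rate: Gen-4/T1 26 > Gen-16/T1 23 > Gen-20/T1 18 > Gen-16/T2 17 > Gen-20/T2 16 > Gen-14/T1 13 > Gen-4/T2 12 > Gen-14/T2 11.
Gen-4 T1 at 26: fill all 10 ; 18 left.
Gen-16/T1 (23): +8 ; 10 left.
Gen-20/T1 (18): +4 ; 6 left.
Gen-16 T2 at 17: fill all 5 ; 1 left.
Gen-20 T2 at 16: only 1 left, fill 1.
Total = 26×10 + 23×8 + 18×4 + 17×5 + 16×1 = 617.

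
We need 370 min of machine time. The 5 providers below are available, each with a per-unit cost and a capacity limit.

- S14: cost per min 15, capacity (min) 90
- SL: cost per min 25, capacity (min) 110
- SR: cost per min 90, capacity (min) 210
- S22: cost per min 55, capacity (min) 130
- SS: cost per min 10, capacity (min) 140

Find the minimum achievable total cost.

Cheapest first:
Take 140 from SS at 10 — need 230 more.
S14 (15): use full 90 — 140 min to go.
SL (25): use full 110 — 30 min to go.
Take 30 from S22 at 55 to finish.
SR: unused.
Cost = 140×10 + 90×15 + 110×25 + 30×55 = 7150.

7150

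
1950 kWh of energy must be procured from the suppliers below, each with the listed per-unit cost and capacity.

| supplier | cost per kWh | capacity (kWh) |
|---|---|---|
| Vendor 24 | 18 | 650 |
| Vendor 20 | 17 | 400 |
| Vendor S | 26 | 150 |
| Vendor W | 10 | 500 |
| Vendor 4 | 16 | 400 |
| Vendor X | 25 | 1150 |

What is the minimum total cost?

29900

Fill from the cheapest supplier first.
Vendor W (10): use full 500 ; 1450 kWh to go.
Vendor 4 at 16: take all 400 kWh ; 1050 still needed.
Take 400 from Vendor 20 at 17 ; need 650 more.
Take 650 from Vendor 24 at 18 ; need 0 more.
Vendor X, Vendor S: unused.
Cost = 500×10 + 400×16 + 400×17 + 650×18 = 29900.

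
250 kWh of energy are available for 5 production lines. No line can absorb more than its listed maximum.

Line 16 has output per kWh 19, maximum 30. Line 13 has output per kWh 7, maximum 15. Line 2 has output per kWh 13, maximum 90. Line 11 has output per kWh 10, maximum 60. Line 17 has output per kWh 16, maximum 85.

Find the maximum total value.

3550

Highest output per kWh first: Line 16 19 > Line 17 16 > Line 2 13 > Line 11 10 > Line 13 7.
Line 16 takes 30 to reach its cap of 30 — 220 left.
Line 17 takes 85 to reach its cap of 85 — 135 left.
Line 2 takes 90 to reach its cap of 90 — 45 left.
Line 11 has room for 60 but only 45 remain, so it gets 45.
Total = 19×30 + 13×90 + 10×45 + 16×85 = 3550.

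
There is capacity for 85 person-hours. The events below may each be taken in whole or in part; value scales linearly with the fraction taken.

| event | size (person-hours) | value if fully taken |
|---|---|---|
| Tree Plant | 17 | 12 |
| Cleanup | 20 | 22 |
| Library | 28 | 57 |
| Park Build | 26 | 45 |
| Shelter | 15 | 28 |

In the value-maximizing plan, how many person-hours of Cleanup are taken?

16

Rank by value-to-size ratio: Library 57/28≈2.04, Shelter 28/15≈1.87, Park Build 45/26≈1.73, Cleanup 22/20≈1.1, Tree Plant 12/17≈0.706.
All 28 person-hours of Library fit (value 57) — 57 remain.
All 15 person-hours of Shelter fit (value 28) — 42 remain.
Park Build: take in full, 26 person-hours for value 45 — 16 left.
16 person-hours left: a 16/20 share of Cleanup gives 22×16/20 = 17.6.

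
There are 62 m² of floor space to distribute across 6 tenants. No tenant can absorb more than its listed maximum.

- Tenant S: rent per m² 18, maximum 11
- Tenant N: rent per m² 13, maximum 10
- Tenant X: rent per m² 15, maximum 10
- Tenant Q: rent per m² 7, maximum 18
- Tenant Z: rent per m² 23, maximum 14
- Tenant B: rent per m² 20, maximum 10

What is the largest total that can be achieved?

1049

Rank by rent per m²: Tenant Z 23 > Tenant B 20 > Tenant S 18 > Tenant X 15 > Tenant N 13 > Tenant Q 7.
Give Tenant Z 14 to hit its cap of 14 ; 48 left.
Tenant B takes 10 to reach its cap of 10 ; 38 left.
Give Tenant S 11 to hit its cap of 11 ; 27 left.
Tenant X takes 10 to reach its cap of 10 ; 17 left.
Give Tenant N 10 to hit its cap of 10 ; 7 left.
Only 7 left; Tenant Q takes them to reach 7.
Total = 18×11 + 13×10 + 15×10 + 7×7 + 23×14 + 20×10 = 1049.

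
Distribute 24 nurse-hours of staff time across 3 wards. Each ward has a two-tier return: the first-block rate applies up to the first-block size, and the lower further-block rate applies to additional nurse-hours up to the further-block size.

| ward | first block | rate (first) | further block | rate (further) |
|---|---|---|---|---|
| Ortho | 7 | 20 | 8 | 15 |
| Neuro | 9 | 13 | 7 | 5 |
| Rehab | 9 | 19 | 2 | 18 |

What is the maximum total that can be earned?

437

Rank every tier by rate: Ortho/T1 20 > Rehab/T1 19 > Rehab/T2 18 > Ortho/T2 15 > Neuro/T1 13 > Neuro/T2 5.
Ortho/T1 (20): +7 → 17 left.
Fill Rehab T1 block (9 at 19) → 8 left.
Fill Rehab T2 block (2 at 18) → 6 left.
Ortho/T2: +6 of 8 at 15; pool empty.
Total = 20×7 + 19×9 + 18×2 + 15×6 = 437.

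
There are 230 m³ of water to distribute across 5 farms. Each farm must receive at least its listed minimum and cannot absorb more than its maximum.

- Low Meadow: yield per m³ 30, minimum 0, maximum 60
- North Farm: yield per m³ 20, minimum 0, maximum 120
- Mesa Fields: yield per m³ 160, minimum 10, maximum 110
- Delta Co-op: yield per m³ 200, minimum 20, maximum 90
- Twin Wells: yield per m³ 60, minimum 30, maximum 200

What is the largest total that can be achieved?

Meeting every minimum uses 0+0+10+20+30 = 60 m³, leaving 170.
Rank by yield per m³: Delta Co-op 200 > Mesa Fields 160 > Twin Wells 60 > Low Meadow 30 > North Farm 20.
Delta Co-op takes 70 more to reach its cap of 90 → 100 left.
Mesa Fields takes 100 more to reach its cap of 110 → 0 left.
Total = 160×110 + 200×90 + 60×30 = 37400.

37400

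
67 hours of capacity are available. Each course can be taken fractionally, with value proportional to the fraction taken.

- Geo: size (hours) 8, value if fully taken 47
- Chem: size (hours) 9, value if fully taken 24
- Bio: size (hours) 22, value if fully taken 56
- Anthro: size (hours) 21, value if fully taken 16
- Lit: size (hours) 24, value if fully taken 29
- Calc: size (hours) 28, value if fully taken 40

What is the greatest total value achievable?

167

Sort by value density: Geo 47/8≈5.88, Chem 24/9≈2.67, Bio 56/22≈2.55, Calc 40/28≈1.43, Lit 29/24≈1.21, Anthro 16/21≈0.762.
All 8 hours of Geo fit (value 47) ; 59 remain.
Chem: take in full, 9 hours for value 24 ; 50 left.
Take all of Bio (22 hours, value 56) ; 28 hours left.
Take all of Calc (28 hours, value 40) ; 0 hours left.
Total value = 167.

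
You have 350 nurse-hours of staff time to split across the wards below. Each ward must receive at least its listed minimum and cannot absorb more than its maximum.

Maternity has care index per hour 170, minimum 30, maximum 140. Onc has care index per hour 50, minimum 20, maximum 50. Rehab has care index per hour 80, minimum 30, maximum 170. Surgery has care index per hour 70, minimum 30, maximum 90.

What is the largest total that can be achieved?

39700

Meeting every minimum uses 30+20+30+30 = 110 nurse-hours, leaving 240.
Order the wards by care index per hour: Maternity 170 > Rehab 80 > Surgery 70 > Onc 50.
Give Maternity 110 more to hit its cap of 140 — 130 left.
Only 130 left; Rehab takes them to reach 160.
Total = 170×140 + 50×20 + 80×160 + 70×30 = 39700.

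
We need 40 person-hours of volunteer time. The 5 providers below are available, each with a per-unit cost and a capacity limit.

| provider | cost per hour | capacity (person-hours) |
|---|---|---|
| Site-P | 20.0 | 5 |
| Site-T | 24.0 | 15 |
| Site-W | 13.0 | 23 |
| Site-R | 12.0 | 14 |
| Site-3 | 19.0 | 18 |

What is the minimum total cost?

Cheapest first:
Site-R (12.0): use full 14 ; 26 person-hours to go.
Take 23 from Site-W at 13.0 ; need 3 more.
Site-3 at 19.0: take 3 of its 18 ; requirement met.
Site-P, Site-T: unused.
Cost = 14×12.0 + 23×13.0 + 3×19.0 = 524.

524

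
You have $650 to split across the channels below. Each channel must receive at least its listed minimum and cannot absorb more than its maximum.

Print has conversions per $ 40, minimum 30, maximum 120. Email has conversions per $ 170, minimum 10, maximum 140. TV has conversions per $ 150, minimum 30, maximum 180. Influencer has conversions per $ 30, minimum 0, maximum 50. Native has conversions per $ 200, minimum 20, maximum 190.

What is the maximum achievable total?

Meeting every minimum uses 30+10+30+0+20 = 90 $, leaving 560.
Highest conversions per $ first: Native 200 > Email 170 > TV 150 > Print 40 > Influencer 30.
Give Native 170 more to hit its cap of 190 — 390 left.
Email: +130 to 140 (cap) — 260 left.
TV takes 150 more to reach its cap of 180 — 110 left.
Print takes 90 more to reach its cap of 120 — 20 left.
Only 20 left; Influencer takes them to reach 20.
Total = 40×120 + 170×140 + 150×180 + 30×20 + 200×190 = 94200.

94200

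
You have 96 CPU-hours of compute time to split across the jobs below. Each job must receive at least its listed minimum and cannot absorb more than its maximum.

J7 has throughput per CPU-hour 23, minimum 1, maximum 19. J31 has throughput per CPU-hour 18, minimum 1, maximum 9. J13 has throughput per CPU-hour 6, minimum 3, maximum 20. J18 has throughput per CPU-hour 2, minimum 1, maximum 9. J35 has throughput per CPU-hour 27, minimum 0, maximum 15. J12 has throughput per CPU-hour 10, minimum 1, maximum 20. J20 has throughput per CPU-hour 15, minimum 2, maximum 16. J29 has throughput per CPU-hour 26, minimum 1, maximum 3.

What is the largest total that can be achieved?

1602

Meeting every minimum uses 1+1+3+1+0+1+2+1 = 10 CPU-hours, leaving 86.
Highest throughput per CPU-hour first: J35 27 > J29 26 > J7 23 > J31 18 > J20 15 > J12 10 > J13 6 > J18 2.
J35: +15 to 15 (cap) ; 71 left.
Give J29 2 more to hit its cap of 3 ; 69 left.
J7: +18 to 19 (cap) ; 51 left.
J31 takes 8 more to reach its cap of 9 ; 43 left.
Give J20 14 more to hit its cap of 16 ; 29 left.
Give J12 19 more to hit its cap of 20 ; 10 left.
Only 10 left; J13 takes them to reach 13.
Total = 23×19 + 18×9 + 6×13 + 2×1 + 27×15 + 10×20 + 15×16 + 26×3 = 1602.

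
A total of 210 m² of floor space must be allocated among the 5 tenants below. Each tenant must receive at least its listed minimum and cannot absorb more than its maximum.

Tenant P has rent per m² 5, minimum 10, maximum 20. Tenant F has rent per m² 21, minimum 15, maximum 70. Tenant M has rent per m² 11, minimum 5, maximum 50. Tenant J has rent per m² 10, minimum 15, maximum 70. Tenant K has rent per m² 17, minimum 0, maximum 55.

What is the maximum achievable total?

Meeting every minimum uses 10+15+5+15+0 = 45 m², leaving 165.
Highest rent per m² first: Tenant F 21 > Tenant K 17 > Tenant M 11 > Tenant J 10 > Tenant P 5.
Tenant F takes 55 more to reach its cap of 70 — 110 left.
Give Tenant K 55 more to hit its cap of 55 — 55 left.
Give Tenant M 45 more to hit its cap of 50 — 10 left.
Tenant J has room for 55 more but only 10 remain, so it gets 25.
Total = 5×10 + 21×70 + 11×50 + 10×25 + 17×55 = 3255.

3255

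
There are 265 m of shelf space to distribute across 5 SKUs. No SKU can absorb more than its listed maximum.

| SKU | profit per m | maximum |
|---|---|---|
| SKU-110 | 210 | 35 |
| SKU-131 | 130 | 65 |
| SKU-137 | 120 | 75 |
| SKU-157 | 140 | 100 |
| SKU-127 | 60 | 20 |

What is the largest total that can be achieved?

37600

Highest profit per m first: SKU-110 210 > SKU-157 140 > SKU-131 130 > SKU-137 120 > SKU-127 60.
SKU-110 takes 35 to reach its cap of 35 — 230 left.
SKU-157 takes 100 to reach its cap of 100 — 130 left.
Give SKU-131 65 to hit its cap of 65 — 65 left.
Only 65 left; SKU-137 takes them to reach 65.
Total = 210×35 + 130×65 + 120×65 + 140×100 = 37600.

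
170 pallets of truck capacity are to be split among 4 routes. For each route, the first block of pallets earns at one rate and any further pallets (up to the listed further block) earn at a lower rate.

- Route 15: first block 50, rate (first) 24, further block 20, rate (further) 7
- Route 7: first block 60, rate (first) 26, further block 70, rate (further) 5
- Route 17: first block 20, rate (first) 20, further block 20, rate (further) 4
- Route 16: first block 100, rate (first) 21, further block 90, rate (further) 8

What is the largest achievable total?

Rank every tier by rate: Route 7/tier1 26 > Route 15/tier1 24 > Route 16/tier1 21 > Route 17/tier1 20 > Route 16/tier2 8 > Route 15/tier2 7 > Route 7/tier2 5 > Route 17/tier2 4.
Fill Route 7 tier1 block (60 at 26) → 110 left.
Route 15 tier1 at 24: fill all 50 → 60 left.
Route 16/tier1: +60 of 100 at 21; pool empty.
Total = 26×60 + 24×50 + 21×60 = 4020.

4020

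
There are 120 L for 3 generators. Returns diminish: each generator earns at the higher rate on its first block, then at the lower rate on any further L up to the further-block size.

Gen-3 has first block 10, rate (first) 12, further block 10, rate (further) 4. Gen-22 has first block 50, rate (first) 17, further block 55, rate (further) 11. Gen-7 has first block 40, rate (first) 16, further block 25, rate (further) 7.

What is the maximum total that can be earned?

Rank every tier by rate: Gen-22/first 17 > Gen-7/first 16 > Gen-3/first 12 > Gen-22/second 11 > Gen-7/second 7 > Gen-3/second 4.
Fill Gen-22 first block (50 at 17) — 70 left.
Gen-7 first at 16: fill all 40 — 30 left.
Fill Gen-3 first block (10 at 12) — 20 left.
20 remain; put them into Gen-22 second at 11.
Total = 17×50 + 16×40 + 12×10 + 11×20 = 1830.

1830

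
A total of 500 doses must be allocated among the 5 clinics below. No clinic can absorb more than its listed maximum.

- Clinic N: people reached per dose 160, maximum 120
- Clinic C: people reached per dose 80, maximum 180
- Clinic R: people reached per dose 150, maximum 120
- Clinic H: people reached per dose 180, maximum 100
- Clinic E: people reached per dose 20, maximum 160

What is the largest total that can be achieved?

Highest people reached per dose first: Clinic H 180 > Clinic N 160 > Clinic R 150 > Clinic C 80 > Clinic E 20.
Give Clinic H 100 to hit its cap of 100 → 400 left.
Clinic N: +120 to 120 (cap) → 280 left.
Clinic R: +120 to 120 (cap) → 160 left.
Clinic C: +160 (room for 180) → 160. Pool exhausted.
Total = 160×120 + 80×160 + 150×120 + 180×100 = 68000.

68000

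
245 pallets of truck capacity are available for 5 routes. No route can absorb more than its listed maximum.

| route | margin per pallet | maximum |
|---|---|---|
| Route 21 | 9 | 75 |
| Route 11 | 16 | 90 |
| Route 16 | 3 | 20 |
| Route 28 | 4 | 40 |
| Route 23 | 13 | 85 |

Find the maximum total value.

Order the routes by margin per pallet: Route 11 16 > Route 23 13 > Route 21 9 > Route 28 4 > Route 16 3.
Route 11: +90 to 90 (cap) — 155 left.
Route 23: +85 to 85 (cap) — 70 left.
Route 21: +70 (room for 75) → 70. Pool exhausted.
Total = 9×70 + 16×90 + 13×85 = 3175.

3175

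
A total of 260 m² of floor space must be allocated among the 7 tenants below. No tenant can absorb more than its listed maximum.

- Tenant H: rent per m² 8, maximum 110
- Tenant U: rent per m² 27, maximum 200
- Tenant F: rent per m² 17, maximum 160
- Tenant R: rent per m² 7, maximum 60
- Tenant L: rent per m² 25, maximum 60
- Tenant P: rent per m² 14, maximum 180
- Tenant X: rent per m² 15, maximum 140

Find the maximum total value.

Highest rent per m² first: Tenant U 27 > Tenant L 25 > Tenant F 17 > Tenant X 15 > Tenant P 14 > Tenant H 8 > Tenant R 7.
Tenant U: +200 to 200 (cap) → 60 left.
Tenant L takes 60 to reach its cap of 60 → 0 left.
Total = 27×200 + 25×60 = 6900.

6900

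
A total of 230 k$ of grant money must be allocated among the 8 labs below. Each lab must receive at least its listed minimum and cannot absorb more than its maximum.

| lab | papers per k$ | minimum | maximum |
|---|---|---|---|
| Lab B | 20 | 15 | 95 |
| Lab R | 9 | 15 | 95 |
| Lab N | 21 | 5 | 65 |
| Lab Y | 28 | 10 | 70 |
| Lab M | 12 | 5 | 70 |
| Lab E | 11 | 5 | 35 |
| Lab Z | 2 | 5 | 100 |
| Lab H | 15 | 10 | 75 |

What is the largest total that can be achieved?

Meeting every minimum uses 15+15+5+10+5+5+5+10 = 70 k$, leaving 160.
Highest papers per k$ first: Lab Y 28 > Lab N 21 > Lab B 20 > Lab H 15 > Lab M 12 > Lab E 11 > Lab R 9 > Lab Z 2.
Lab Y takes 60 more to reach its cap of 70 → 100 left.
Lab N takes 60 more to reach its cap of 65 → 40 left.
Lab B: +40 (room for 80) → 55. Pool exhausted.
Total = 20×55 + 9×15 + 21×65 + 28×70 + 12×5 + 11×5 + 2×5 + 15×10 = 4835.

4835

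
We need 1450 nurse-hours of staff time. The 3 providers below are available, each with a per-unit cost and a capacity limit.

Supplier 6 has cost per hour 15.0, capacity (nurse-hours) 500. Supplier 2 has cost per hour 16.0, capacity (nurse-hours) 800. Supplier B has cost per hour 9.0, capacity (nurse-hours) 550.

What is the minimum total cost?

18850

Use providers in increasing cost order.
Supplier B at 9.0: take all 550 nurse-hours ; 900 still needed.
Supplier 6 (15.0): use full 500 ; 400 nurse-hours to go.
Take 400 from Supplier 2 at 16.0 to finish.
Cost = 550×9.0 + 500×15.0 + 400×16.0 = 18850.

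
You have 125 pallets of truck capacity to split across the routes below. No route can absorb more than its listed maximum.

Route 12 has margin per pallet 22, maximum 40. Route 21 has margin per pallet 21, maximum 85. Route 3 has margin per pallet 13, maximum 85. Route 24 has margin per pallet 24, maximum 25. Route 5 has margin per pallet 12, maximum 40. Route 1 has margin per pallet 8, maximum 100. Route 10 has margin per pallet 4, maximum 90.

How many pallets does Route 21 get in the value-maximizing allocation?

60

Rank by margin per pallet: Route 24 24 > Route 12 22 > Route 21 21 > Route 3 13 > Route 5 12 > Route 1 8 > Route 10 4.
Give Route 24 25 to hit its cap of 25 ; 100 left.
Route 12 takes 40 to reach its cap of 40 ; 60 left.
Route 21: +60 (room for 85) → 60. Pool exhausted.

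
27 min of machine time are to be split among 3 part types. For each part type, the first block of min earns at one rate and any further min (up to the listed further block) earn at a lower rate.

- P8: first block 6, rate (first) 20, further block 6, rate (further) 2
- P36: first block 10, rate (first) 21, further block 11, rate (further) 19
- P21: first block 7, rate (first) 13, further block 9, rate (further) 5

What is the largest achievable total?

539

Treat each block as its own option and order by rate: P36/T1 21 > P8/T1 20 > P36/T2 19 > P21/T1 13 > P21/T2 5 > P8/T2 2.
Fill P36 T1 block (10 at 21) ; 17 left.
P8/T1 (20): +6 ; 11 left.
Fill P36 T2 block (11 at 19) ; 0 left.
Total = 21×10 + 20×6 + 19×11 = 539.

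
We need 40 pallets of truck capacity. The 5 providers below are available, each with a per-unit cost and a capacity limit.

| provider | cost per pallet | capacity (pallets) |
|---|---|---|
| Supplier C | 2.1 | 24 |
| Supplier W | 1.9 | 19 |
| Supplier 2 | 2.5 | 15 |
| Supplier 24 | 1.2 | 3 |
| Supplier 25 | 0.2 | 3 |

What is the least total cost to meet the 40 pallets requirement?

71.8

Use providers in increasing cost order.
Supplier 25 at 0.2: take all 3 pallets — 37 still needed.
Take 3 from Supplier 24 at 1.2 — need 34 more.
Supplier W (1.9): use full 19 — 15 pallets to go.
Supplier C at 2.1: take 15 of its 24 — requirement met.
Supplier 2: unused.
Cost = 3×0.2 + 3×1.2 + 19×1.9 + 15×2.1 = 71.8.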